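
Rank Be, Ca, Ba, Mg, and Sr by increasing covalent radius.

Be < Mg < Ca < Sr < Ba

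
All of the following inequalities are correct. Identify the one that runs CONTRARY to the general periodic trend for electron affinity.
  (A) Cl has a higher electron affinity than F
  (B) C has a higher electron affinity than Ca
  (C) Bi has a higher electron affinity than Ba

The general trend: electron affinity increases across a period and decreases down a group.
(A) Cl (period 3, group 17) vs F (period 2, group 17): the stated order contradicts the simple trend.
(B) C (period 2, group 14) vs Ca (period 4, group 2): the stated order agrees with the simple trend.
(C) Bi (period 6, group 15) vs Ba (period 6, group 2): the stated order agrees with the simple trend.
The exception is (A): F's small 2p subshell makes the incoming electron feel strong e⁻–e⁻ repulsion, so Cl actually releases more energy on gaining an electron.

(A)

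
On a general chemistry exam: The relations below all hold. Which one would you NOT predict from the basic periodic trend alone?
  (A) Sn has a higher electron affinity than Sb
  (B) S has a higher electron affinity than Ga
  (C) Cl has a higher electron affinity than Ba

The general trend: electron affinity increases across a period and decreases down a group.
(A) Sn (period 5, group 14) vs Sb (period 5, group 15): the stated order contradicts the simple trend.
(B) S (period 3, group 16) vs Ga (period 4, group 13): the stated order agrees with the simple trend.
(C) Cl (period 3, group 17) vs Ba (period 6, group 2): the stated order agrees with the simple trend.
The exception is (A): adding an electron to Sb's half-filled 5p³ is unfavourable, so Sn has the more exothermic EA.

(A)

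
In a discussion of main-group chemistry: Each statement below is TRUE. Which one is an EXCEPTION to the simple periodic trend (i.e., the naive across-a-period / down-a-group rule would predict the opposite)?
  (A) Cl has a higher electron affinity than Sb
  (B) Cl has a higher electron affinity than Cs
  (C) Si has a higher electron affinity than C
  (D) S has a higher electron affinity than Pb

(C)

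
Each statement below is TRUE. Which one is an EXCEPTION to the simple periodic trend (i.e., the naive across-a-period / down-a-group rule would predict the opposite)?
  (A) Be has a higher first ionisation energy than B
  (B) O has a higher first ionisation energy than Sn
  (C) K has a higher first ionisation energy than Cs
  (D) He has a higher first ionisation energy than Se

(A)

The general trend: first ionisation energy increases across a period and decreases down a group.
(A) Be (period 2, group 2) vs B (period 2, group 13): the stated order contradicts the simple trend.
(B) O (period 2, group 16) vs Sn (period 5, group 14): the stated order agrees with the simple trend.
(C) K (period 4, group 1) vs Cs (period 6, group 1): the stated order agrees with the simple trend.
(D) He (period 1, group 18) vs Se (period 4, group 16): the stated order agrees with the simple trend.
The exception is (A): removing B's lone 2p electron is easier than breaking Be's filled 2s².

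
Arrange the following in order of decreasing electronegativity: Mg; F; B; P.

Electronegativity increases across a period and decreases down a group, tracking effective nuclear charge and atomic size.
These span different periods and groups, so the two trends combine.
B > Mg: relative to Mg, both the across-period and down-group shifts push B's electronegativity up.
P > B: the two effects oppose for this pair; the across-period effect wins (2.19 vs 2.04).
F > P: relative to P, both the across-period and down-group shifts push F's electronegativity up.
Tabulated electronegativity (Pauling): B 2.04, F 3.98, Mg 1.31, P 2.19.
So from highest to lowest: F > P > B > Mg.

F > P > B > Mg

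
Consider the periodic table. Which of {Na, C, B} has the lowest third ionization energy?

B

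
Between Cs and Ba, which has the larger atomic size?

Cs

Cs is in period 6, group 1; Ba is in period 6, group 2.
Across a period the added protons contract the valence shell; down a group each new principal shell makes the atom larger.
All lie in period 6, so atomic radius increases right to left.
So Cs has the larger atomic size (Cs > Ba).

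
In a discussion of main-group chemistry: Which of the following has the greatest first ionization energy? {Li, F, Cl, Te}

F

Removing the outermost electron gets harder across a period and easier down a group.
These span different periods and groups, so the two trends combine.
Te > Li: the two effects oppose for this pair; the across-period effect wins (869 vs 520 kJ/mol).
Cl > Te: relative to Te, both the across-period and down-group shifts push Cl's first ionization energy up.
F > Cl: they share group 17; the group trend gives F the larger value.
For reference (kJ/mol): Li 520, F 1681, Cl 1251, Te 869.
The greatest first ionization energy among these belongs to F.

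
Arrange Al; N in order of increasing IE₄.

N, Al

IE_4 is the cost of taking one more electron from the +3 cation: Al³⁺ is the bare [Ne] core; N³⁺ still has 2 valence electrons.
Core electrons are held far more tightly than valence electrons, so Al tops the IE_4 order.
The numbers (kJ/mol): Al 11577, N 7475.
Hence IE_4: N < Al.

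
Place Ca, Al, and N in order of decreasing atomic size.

Ca > Al > N

N is in period 2, group 15; Al is in period 3, group 13; Ca is in period 4, group 2.
Moving right in a period, electrons are added to the same shell under a stronger nuclear pull, so atoms get smaller; moving down, a new shell is opened and atoms get larger.
These span different periods and groups, so the two trends combine.
Al > N: both effects reinforce here, so Al is clearly the larger of the two.
Ca > Al: relative to Al, both the across-period and down-group shifts push Ca's atomic radius up.
Tabulated atomic radius (pm): N 71, Al 126, Ca 171.
So from largest to smallest: Ca > Al > N.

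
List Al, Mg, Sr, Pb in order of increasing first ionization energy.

Sr < Al < Pb < Mg

Mg is in period 3, group 2; Al is in period 3, group 13; Sr is in period 5, group 2; Pb is in period 6, group 14.
IE₁ increases left→right with effective nuclear charge and decreases top→bottom as the valence shell moves farther out.
Neither a single period nor a single group — weigh both effects.
Al > Sr: both effects reinforce here, so Al is clearly the higher of the two.
Pb > Al: the two effects oppose for this pair; the across-period effect wins (716 vs 578 kJ/mol).
Mg > Pb: the two effects oppose for this pair; the down-group effect wins (738 vs 716 kJ/mol).
Note the exception: Mg has a higher first ionization energy than Al, contrary to the simple trend — Al's single 3p electron is easier to remove than one from Mg's filled 3s².
For reference (kJ/mol): Mg 738, Al 578, Sr 550, Pb 716.
So from lowest to highest: Sr < Al < Pb < Mg.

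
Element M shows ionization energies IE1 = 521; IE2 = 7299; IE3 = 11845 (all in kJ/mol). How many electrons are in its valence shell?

1

Look for the largest jump between consecutive ionization energies: IE2/IE1 ≈ 14.0, far larger than any earlier ratio.
That jump marks the point where a core electron is being removed. So the atom has 1 valence electron.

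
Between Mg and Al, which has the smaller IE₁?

Removing the outermost electron gets harder across a period and easier down a group.
All lie in period 3; the across-period trend (first ionization energy increases left to right) applies, with the exception below.
Note the exception: Mg has a higher first ionization energy than Al, contrary to the simple trend — Al's single 3p electron is easier to remove than one from Mg's filled 3s².
For reference (kJ/mol): Mg 738, Al 578.
So Al has the smaller IE₁ (Al < Mg).

Al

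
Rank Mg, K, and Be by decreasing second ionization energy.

The second ionization energy removes an electron from the +1 ion. For each element: Mg⁺ still has 1 valence electron; K⁺ is the bare [Ar] core; Be⁺ still has 1 valence electron.
Breaking into a closed-shell core is much more expensive than removing a leftover valence electron — K has the largest IE_2 here.
Valence configurations: Mg⁺ [Ne]3s¹, Be⁺ [He]2s¹.
Tabulated IE_2 (kJ/mol): Mg 1451, K 3052, Be 1757.
So the second ionization energies run Mg < Be < K.

K, Be, Mg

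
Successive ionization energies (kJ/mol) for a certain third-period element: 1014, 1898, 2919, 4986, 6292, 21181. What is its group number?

Group 15

Look for the largest jump between consecutive ionization energies: IE6/IE5 ≈ 3.4, far larger than any earlier ratio.
That jump marks the point where a core electron is being removed. So the atom has 5 valence electrons.
A main-group element with 5 valence electrons is in group 15.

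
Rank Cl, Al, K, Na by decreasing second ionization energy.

IE_2 is the cost of taking one more electron from the +1 cation: Cl⁺ still has 6 valence electrons; Al⁺ still has 2 valence electrons; K⁺ is the bare [Ar] core; Na⁺ is the bare [Ne] core.
Pulling an electron out of a noble-gas core costs far more than removing a remaining valence electron, so K and Na sit at the high end of IE_2.
Valence configurations: Cl⁺ [Ne]3s²3p⁴, Al⁺ [Ne]3s².
The numbers (kJ/mol): Cl 2298, Al 1817, K 3052, Na 4562.
Putting it together, IE_2: Al < Cl < K < Na.

Na > K > Cl > Al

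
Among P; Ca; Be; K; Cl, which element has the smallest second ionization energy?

Ca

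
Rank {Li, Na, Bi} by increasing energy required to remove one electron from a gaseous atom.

Na, Li, Bi

Li is in period 2, group 1; Na is in period 3, group 1; Bi is in period 6, group 15.
First ionization energy rises across a period (greater Z_eff holds electrons more tightly) and falls down a group (valence electrons are farther from the nucleus).
These span different periods and groups, so the two trends combine.
Li > Na: they share group 1; the group trend gives Li the larger value.
Bi > Li: the two effects oppose for this pair; the across-period effect wins (703 vs 520 kJ/mol).
Approximate values (kJ/mol): Li 520, Na 496, Bi 703.
So from lowest to highest: Na < Li < Bi.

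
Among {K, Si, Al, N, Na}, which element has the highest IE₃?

Na

Consider each +2 ion: K²⁺ is already 1 electron into the core; Si²⁺ still has 2 valence electrons; Al²⁺ still has 1 valence electron; N²⁺ still has 3 valence electrons; Na²⁺ is already 1 electron into the core.
Usually core removal costs more than valence removal, but here the competition is close: a tightly held n=2 valence electron can cost more to remove than an n=3 core electron, so the actual values have to decide it.
Valence configurations: Si²⁺ [Ne]3s², Al²⁺ [Ne]3s¹, N²⁺ [He]2s²2p¹.
Tabulated IE_3 (kJ/mol): K 4420, Si 3232, Al 2745, N 4578, Na 6910.
So the third ionization energies run Al < Si < K < N < Na.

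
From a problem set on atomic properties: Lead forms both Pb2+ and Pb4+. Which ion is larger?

Both ions have Z = 82 protons, but Pb4+ has lost more electrons, so its remaining electrons feel a larger effective nuclear charge per electron and are pulled in more tightly.
Higher positive charge → smaller ion, so Pb2+ > Pb4+.

Pb2+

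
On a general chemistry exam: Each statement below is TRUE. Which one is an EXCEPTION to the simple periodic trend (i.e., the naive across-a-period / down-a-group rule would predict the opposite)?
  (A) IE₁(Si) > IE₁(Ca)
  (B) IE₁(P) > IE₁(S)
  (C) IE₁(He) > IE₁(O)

The general trend: first ionization energy increases across a period and decreases down a group.
(A) Si (period 3, group 14) vs Ca (period 4, group 2): the stated order agrees with the simple trend.
(B) P (period 3, group 15) vs S (period 3, group 16): the stated order contradicts the simple trend.
(C) He (period 1, group 18) vs O (period 2, group 16): the stated order agrees with the simple trend.
The exception is (B): S (3p⁴) ionizes more easily than half-filled P (3p³) because the paired 3p electron in S is pushed out by e⁻–e⁻ repulsion.

(B)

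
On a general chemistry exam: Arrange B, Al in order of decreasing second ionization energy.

B > Al

The second ionization energy removes an electron from the +1 ion. For each element: B⁺ still has 2 valence electrons; Al⁺ still has 2 valence electrons.
All are still removing valence electrons, so compare the +1 ions as you would atoms: IE_2 generally rises across a period (higher Z_eff) and falls down a group (larger shell), subject to the usual subshell exceptions.
Valence configurations: B⁺ [He]2s², Al⁺ [Ne]3s².
The numbers (kJ/mol): B 2427, Al 1817.
Overall IE_2 order: Al < B.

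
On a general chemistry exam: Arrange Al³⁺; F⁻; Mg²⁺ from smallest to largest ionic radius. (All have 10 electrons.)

All of these have 10 electrons, so size is governed by nuclear charge alone: the more protons, the stronger the pull on the same electron cloud, and the smaller the ion.
Nuclear charges: Al³⁺ (Z=13), Mg²⁺ (Z=12), F⁻ (Z=9).
Smallest to largest: Al³⁺ < Mg²⁺ < F⁻.

Al³⁺ < Mg²⁺ < F⁻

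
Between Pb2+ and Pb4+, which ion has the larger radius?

Pb2+

Both ions have Z = 82 protons, but Pb4+ has lost more electrons, so its remaining electrons feel a larger effective nuclear charge per electron and are pulled in more tightly.
Higher positive charge → smaller ion, so Pb2+ > Pb4+.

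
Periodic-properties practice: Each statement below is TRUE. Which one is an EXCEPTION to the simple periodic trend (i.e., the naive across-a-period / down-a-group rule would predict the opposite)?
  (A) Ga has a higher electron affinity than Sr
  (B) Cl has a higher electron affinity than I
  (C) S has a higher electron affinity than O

The general trend: electron affinity increases across a period and decreases down a group.
(A) Ga (period 4, group 13) vs Sr (period 5, group 2): the stated order agrees with the simple trend.
(B) Cl (period 3, group 17) vs I (period 5, group 17): the stated order agrees with the simple trend.
(C) S (period 3, group 16) vs O (period 2, group 16): the stated order contradicts the simple trend.
The exception is (C): the compact 2p subshell of O repels the added electron more than S's larger 3p does.

(C)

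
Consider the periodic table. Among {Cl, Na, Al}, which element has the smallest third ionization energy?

The third ionization energy removes an electron from the +2 ion. For each element: Cl²⁺ still has 5 valence electrons; Na²⁺ is already 1 electron into the core; Al²⁺ still has 1 valence electron.
Core electrons are held far more tightly than valence electrons, so Na tops the IE_3 order.
Valence configurations: Cl²⁺ [Ne]3s²3p³, Al²⁺ [Ne]3s¹.
The numbers (kJ/mol): Cl 3822, Na 6910, Al 2745.
Putting it together, IE_3: Al < Cl < Na.

Al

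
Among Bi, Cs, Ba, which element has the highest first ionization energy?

Cs is in period 6, group 1; Ba is in period 6, group 2; Bi is in period 6, group 15.
IE₁ increases left→right with effective nuclear charge and decreases top→bottom as the valence shell moves farther out.
All lie in period 6, so first ionization energy increases left to right.
The highest first ionization energy among these belongs to Bi.

Bi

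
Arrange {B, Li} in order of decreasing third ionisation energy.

Consider each +2 ion: B²⁺ still has 1 valence electron; Li²⁺ is already 1 electron into the core.
Core electrons are held far more tightly than valence electrons, so Li tops the IE_3 order.
The numbers (kJ/mol): B 3660, Li 11815.
Overall IE_3 order: B < Li.

Li > B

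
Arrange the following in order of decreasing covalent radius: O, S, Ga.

Ga > S > O

O is in period 2, group 16; S is in period 3, group 16; Ga is in period 4, group 13.
Atomic radius shrinks across a period as nuclear charge pulls the same shell inward, and grows down a group as new shells are added.
Here both period and group differ, so the two effects have to be weighed against each other.
S > O: S sits below O in group 16, so the down-group effect alone puts S larger.
Ga > S: both effects reinforce here, so Ga is clearly the larger of the two.
For reference (pm): O 63, S 103, Ga 124.
So from largest to smallest: Ga > S > O.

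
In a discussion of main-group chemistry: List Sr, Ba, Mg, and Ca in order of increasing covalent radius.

Atomic radius shrinks across a period as nuclear charge pulls the same shell inward, and grows down a group as new shells are added.
All are in group 2, so atomic radius increases down the group.
So from smallest to largest: Mg < Ca < Sr < Ba.

Mg < Ca < Sr < Ba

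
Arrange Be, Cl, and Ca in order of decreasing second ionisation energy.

Cl > Be > Ca

The second ionization energy removes an electron from the +1 ion. For each element: Be⁺ still has 1 valence electron; Cl⁺ still has 6 valence electrons; Ca⁺ still has 1 valence electron.
All are still removing valence electrons, so compare the +1 ions as you would atoms: IE_2 generally rises across a period (higher Z_eff) and falls down a group (larger shell), subject to the usual subshell exceptions.
Valence configurations: Be⁺ [He]2s¹, Cl⁺ [Ne]3s²3p⁴, Ca⁺ [Ar]4s¹.
The numbers (kJ/mol): Be 1757, Cl 2298, Ca 1145.
Hence IE_2: Ca < Be < Cl.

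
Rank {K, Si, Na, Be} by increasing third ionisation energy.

After 2 electrons have been removed, what remains? K²⁺ is already 1 electron into the core; Si²⁺ still has 2 valence electrons; Na²⁺ is already 1 electron into the core; Be²⁺ is the bare [He] core.
Core electrons are held far more tightly than valence electrons, so K, Na and Be top the IE_3 order.
Tabulated IE_3 (kJ/mol): K 4420, Si 3232, Na 6910, Be 14849.
Putting it together, IE_3: Si < K < Na < Be.

Si, K, Na, Be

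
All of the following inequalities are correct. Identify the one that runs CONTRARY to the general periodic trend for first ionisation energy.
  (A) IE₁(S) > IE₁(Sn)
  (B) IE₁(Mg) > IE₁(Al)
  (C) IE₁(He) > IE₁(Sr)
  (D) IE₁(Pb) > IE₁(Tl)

The general trend: first ionisation energy increases across a period and decreases down a group.
(A) S (period 3, group 16) vs Sn (period 5, group 14): the stated order agrees with the simple trend.
(B) Mg (period 3, group 2) vs Al (period 3, group 13): the stated order contradicts the simple trend.
(C) He (period 1, group 18) vs Sr (period 5, group 2): the stated order agrees with the simple trend.
(D) Pb (period 6, group 14) vs Tl (period 6, group 13): the stated order agrees with the simple trend.
The exception is (B): Al's single 3p electron is easier to remove than one from Mg's filled 3s².

(B)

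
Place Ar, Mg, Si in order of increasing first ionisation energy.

Across a period the outer electron is held more tightly (higher IE₁); down a group it sits in a higher shell, more shielded, and comes off more easily.
All lie in period 3, so first ionization energy increases left to right.
So from lowest to highest: Mg < Si < Ar.

Mg < Si < Ar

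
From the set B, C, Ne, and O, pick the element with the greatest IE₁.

Ne

First ionization energy rises across a period (greater Z_eff holds electrons more tightly) and falls down a group (valence electrons are farther from the nucleus).
All lie in period 2, so first ionization energy increases left to right.
The greatest IE₁ among these belongs to Ne.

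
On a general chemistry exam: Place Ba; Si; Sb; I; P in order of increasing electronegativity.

Si is in period 3, group 14; P is in period 3, group 15; Sb is in period 5, group 15; I is in period 5, group 17; Ba is in period 6, group 2.
Smaller atoms with higher effective nuclear charge are more electronegative.
Here both period and group differ, so the two effects have to be weighed against each other.
Si > Ba: relative to Ba, both the across-period and down-group shifts push Si's electronegativity up.
Sb > Si: the two effects oppose for this pair; the across-period effect wins (2.05 vs 1.90).
P > Sb: P sits above Sb in group 15, so the down-group effect alone puts P higher.
I > P: period and group pull opposite ways; the across-period shift dominates (2.66 vs 2.19).
For reference (Pauling): Si 1.90, P 2.19, Sb 2.05, I 2.66, Ba 0.89.
So from lowest to highest: Ba < Si < Sb < P < I.

Ba < Si < Sb < P < I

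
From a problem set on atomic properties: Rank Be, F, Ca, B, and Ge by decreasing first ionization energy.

IE₁ increases left→right with effective nuclear charge and decreases top→bottom as the valence shell moves farther out.
Here both period and group differ, so the two effects have to be weighed against each other.
Ge > Ca: both are in period 4; the period trend gives Ge the larger value.
B > Ge: period and group pull opposite ways; the down-group shift dominates (801 vs 762 kJ/mol).
Be > B: this pair runs against the simple trend — see the exception note.
F > Be: both are in period 2; the period trend gives F the larger value.
Note the exception: Be has a higher first ionization energy than B, contrary to the simple trend — removing B's lone 2p electron is easier than breaking Be's filled 2s².
Approximate values (kJ/mol): Be 900, B 801, F 1681, Ca 590, Ge 762.
So from highest to lowest: F > Be > B > Ge > Ca.

F > Be > B > Ge > Ca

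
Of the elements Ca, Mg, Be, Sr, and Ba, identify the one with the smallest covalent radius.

Atomic radius shrinks across a period as nuclear charge pulls the same shell inward, and grows down a group as new shells are added.
All are in group 2, so atomic radius increases down the group.
The smallest covalent radius among these belongs to Be.

Be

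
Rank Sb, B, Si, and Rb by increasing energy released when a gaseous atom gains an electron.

B, Rb, Sb, Si

B is in period 2, group 13; Si is in period 3, group 14; Rb is in period 5, group 1; Sb is in period 5, group 15.
Atoms with high Z_eff and room in the valence shell (especially the halogens) have the most exothermic electron affinities.
Here both period and group differ, so the two effects have to be weighed against each other.
Rb > B: this pair runs against the simple trend — see the exception note.
Sb > Rb: both are in period 5; the period trend gives Sb the larger value.
Si > Sb: the two effects oppose for this pair; the down-group effect wins (134 vs 103 kJ/mol).
Note the exception: Rb has a higher electron affinity than B, contrary to the simple trend — B's ns²np¹ configuration gives only a small electron affinity — the sparsely filled np subshell binds an added electron weakly.
Tabulated electron affinity (kJ/mol): B 27, Si 134, Rb 47, Sb 103.
So from lowest to highest: B < Rb < Sb < Si.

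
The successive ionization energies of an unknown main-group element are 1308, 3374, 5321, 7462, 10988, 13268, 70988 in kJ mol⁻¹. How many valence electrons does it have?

6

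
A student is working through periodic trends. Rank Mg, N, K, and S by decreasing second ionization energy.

K > N > S > Mg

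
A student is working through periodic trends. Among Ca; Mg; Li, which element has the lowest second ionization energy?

Ca

After 1 electron has been removed, what remains? Ca⁺ still has 1 valence electron; Mg⁺ still has 1 valence electron; Li⁺ is the bare [He] core.
Core electrons are held far more tightly than valence electrons, so Li tops the IE_2 order.
Valence configurations: Ca⁺ [Ar]4s¹, Mg⁺ [Ne]3s¹.
The numbers (kJ/mol): Ca 1145, Mg 1451, Li 7298.
Hence IE_2: Ca < Mg < Li.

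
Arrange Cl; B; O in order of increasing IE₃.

B < Cl < O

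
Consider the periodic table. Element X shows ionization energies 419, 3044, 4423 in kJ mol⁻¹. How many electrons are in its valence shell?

1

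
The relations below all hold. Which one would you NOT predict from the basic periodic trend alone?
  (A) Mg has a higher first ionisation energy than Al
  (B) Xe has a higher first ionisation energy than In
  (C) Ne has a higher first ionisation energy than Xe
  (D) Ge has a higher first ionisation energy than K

(A)

The general trend: first ionisation energy increases across a period and decreases down a group.
(A) Mg (period 3, group 2) vs Al (period 3, group 13): the stated order contradicts the simple trend.
(B) Xe (period 5, group 18) vs In (period 5, group 13): the stated order agrees with the simple trend.
(C) Ne (period 2, group 18) vs Xe (period 5, group 18): the stated order agrees with the simple trend.
(D) Ge (period 4, group 14) vs K (period 4, group 1): the stated order agrees with the simple trend.
The exception is (A): Al's single 3p electron is easier to remove than one from Mg's filled 3s².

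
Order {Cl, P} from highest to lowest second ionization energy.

After 1 electron has been removed, what remains? Cl⁺ still has 6 valence electrons; P⁺ still has 4 valence electrons.
All are still removing valence electrons, so compare the +1 ions as you would atoms: IE_2 generally rises across a period (higher Z_eff) and falls down a group (larger shell), subject to the usual subshell exceptions.
Valence configurations: Cl⁺ [Ne]3s²3p⁴, P⁺ [Ne]3s²3p².
The numbers (kJ/mol): Cl 2298, P 1907.
Putting it together, IE_2: P < Cl.

Cl, P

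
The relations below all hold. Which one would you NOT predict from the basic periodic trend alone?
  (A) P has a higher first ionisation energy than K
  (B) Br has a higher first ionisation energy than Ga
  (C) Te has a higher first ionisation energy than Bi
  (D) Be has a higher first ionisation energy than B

The general trend: first ionisation energy increases across a period and decreases down a group.
(A) P (period 3, group 15) vs K (period 4, group 1): the stated order agrees with the simple trend.
(B) Br (period 4, group 17) vs Ga (period 4, group 13): the stated order agrees with the simple trend.
(C) Te (period 5, group 16) vs Bi (period 6, group 15): the stated order agrees with the simple trend.
(D) Be (period 2, group 2) vs B (period 2, group 13): the stated order contradicts the simple trend.
The exception is (D): removing B's lone 2p electron is easier than breaking Be's filled 2s².

(D)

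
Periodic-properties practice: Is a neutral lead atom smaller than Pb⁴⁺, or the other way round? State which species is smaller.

Pb⁴⁺

Forming Pb⁴⁺ removes 4 electrons from Pb. Fewer electrons for the same nuclear charge means less shielding and a higher Z_eff on the remaining electrons.
A cation is smaller than its parent atom: Pb⁴⁺ < Pb.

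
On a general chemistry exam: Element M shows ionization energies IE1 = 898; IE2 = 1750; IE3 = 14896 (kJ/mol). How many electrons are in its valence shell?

Look for the largest jump between consecutive ionization energies: IE3/IE2 ≈ 8.5, far larger than any earlier ratio.
That jump marks the point where a core electron is being removed. So the atom has 2 valence electrons.

2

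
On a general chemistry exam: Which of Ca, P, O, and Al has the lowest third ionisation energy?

Al

After 2 electrons have been removed, what remains? Ca²⁺ is the bare [Ar] core; P²⁺ still has 3 valence electrons; O²⁺ still has 4 valence electrons; Al²⁺ still has 1 valence electron.
Usually core removal costs more than valence removal, but here the competition is close: a tightly held n=2 valence electron can cost more to remove than an n=3 core electron, so the actual values have to decide it.
Valence configurations: P²⁺ [Ne]3s²3p¹, O²⁺ [He]2s²2p², Al²⁺ [Ne]3s¹.
Approximate IE_3 values (kJ/mol): Ca 4912, P 2914, O 5300, Al 2745.
Putting it together, IE_3: Al < P < Ca < O.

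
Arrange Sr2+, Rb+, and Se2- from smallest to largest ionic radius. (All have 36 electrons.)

All of these have 36 electrons, so size is governed by nuclear charge alone: the more protons, the stronger the pull on the same electron cloud, and the smaller the ion.
Nuclear charges: Sr2+ (Z=38), Rb+ (Z=37), Se2- (Z=34).
Smallest to largest: Sr2+ < Rb+ < Se2-.

Sr2+ < Rb+ < Se2-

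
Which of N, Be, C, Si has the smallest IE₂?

Si

Consider each +1 ion: N⁺ still has 4 valence electrons; Be⁺ still has 1 valence electron; C⁺ still has 3 valence electrons; Si⁺ still has 3 valence electrons.
All are still removing valence electrons, so compare the +1 ions as you would atoms: IE_2 generally rises across a period (higher Z_eff) and falls down a group (larger shell), subject to the usual subshell exceptions.
Valence configurations: N⁺ [He]2s²2p², Be⁺ [He]2s¹, C⁺ [He]2s²2p¹, Si⁺ [Ne]3s²3p¹.
Approximate IE_2 values (kJ/mol): N 2856, Be 1757, C 2353, Si 1577.
Hence IE_2: Si < Be < C < N.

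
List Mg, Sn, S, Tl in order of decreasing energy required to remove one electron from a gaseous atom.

S, Mg, Sn, Tl

Mg is in period 3, group 2; S is in period 3, group 16; Sn is in period 5, group 14; Tl is in period 6, group 13.
IE₁ increases left→right with effective nuclear charge and decreases top→bottom as the valence shell moves farther out.
Neither a single period nor a single group — weigh both effects.
Sn > Tl: both effects reinforce here, so Sn is clearly the higher of the two.
Mg > Sn: period and group pull opposite ways; the down-group shift dominates (738 vs 709 kJ/mol).
S > Mg: S lies to the right of Mg in period 3, so the across-period effect alone puts S higher.
Tabulated first ionization energy (kJ/mol): Mg 738, S 1000, Sn 709, Tl 589.
So from highest to lowest: S > Mg > Sn > Tl.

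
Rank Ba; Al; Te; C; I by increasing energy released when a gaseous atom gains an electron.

Ba, Al, C, Te, I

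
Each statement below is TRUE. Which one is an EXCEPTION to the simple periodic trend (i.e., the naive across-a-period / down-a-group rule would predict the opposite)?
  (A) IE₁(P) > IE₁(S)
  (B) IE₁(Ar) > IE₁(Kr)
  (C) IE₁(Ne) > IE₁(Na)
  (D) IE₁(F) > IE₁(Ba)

(A)

The general trend: first ionization energy increases across a period and decreases down a group.
(A) P (period 3, group 15) vs S (period 3, group 16): the stated order contradicts the simple trend.
(B) Ar (period 3, group 18) vs Kr (period 4, group 18): the stated order agrees with the simple trend.
(C) Ne (period 2, group 18) vs Na (period 3, group 1): the stated order agrees with the simple trend.
(D) F (period 2, group 17) vs Ba (period 6, group 2): the stated order agrees with the simple trend.
The exception is (A): S (3p⁴) ionizes more easily than half-filled P (3p³) because the paired 3p electron in S is pushed out by e⁻–e⁻ repulsion.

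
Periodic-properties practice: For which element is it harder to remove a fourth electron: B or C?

Consider each +3 ion: B³⁺ is the bare [He] core; C³⁺ still has 1 valence electron.
Pulling an electron out of a noble-gas core costs far more than removing a remaining valence electron, so B sits at the high end of IE_4.
Approximate IE_4 values (kJ/mol): B 25026, C 6223.
Hence IE_4: C < B.

B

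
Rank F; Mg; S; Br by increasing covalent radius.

F is in period 2, group 17; Mg is in period 3, group 2; S is in period 3, group 16; Br is in period 4, group 17.
Moving right in a period, electrons are added to the same shell under a stronger nuclear pull, so atoms get smaller; moving down, a new shell is opened and atoms get larger.
Neither a single period nor a single group — weigh both effects.
S > F: both effects reinforce here, so S is clearly the larger of the two.
Br > S: the two effects oppose for this pair; the down-group effect wins (114 vs 103 pm).
Mg > Br: period and group pull opposite ways; the across-period shift dominates (139 vs 114 pm).
Tabulated atomic radius (pm): F 64, Mg 139, S 103, Br 114.
So from smallest to largest: F < S < Br < Mg.

F < S < Br < Mg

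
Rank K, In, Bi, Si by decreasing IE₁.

Si > Bi > In > K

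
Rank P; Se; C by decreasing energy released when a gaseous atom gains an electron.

Se > C > P

Atoms with high Z_eff and room in the valence shell (especially the halogens) have the most exothermic electron affinities.
A diagonal step moves right (one effect) and down (the opposite effect) at once.
C > P: the two effects oppose for this pair; the down-group effect wins (122 vs 72 kJ/mol).
Se > C: the two effects oppose for this pair; the across-period effect wins (195 vs 122 kJ/mol).
For reference (kJ/mol): C 122, P 72, Se 195.
So from highest to lowest: Se > C > P.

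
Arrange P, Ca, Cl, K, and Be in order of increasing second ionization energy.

Ca, Be, P, Cl, K

After 1 electron has been removed, what remains? P⁺ still has 4 valence electrons; Ca⁺ still has 1 valence electron; Cl⁺ still has 6 valence electrons; K⁺ is the bare [Ar] core; Be⁺ still has 1 valence electron.
Pulling an electron out of a noble-gas core costs far more than removing a remaining valence electron, so K sits at the high end of IE_2.
Valence configurations: P⁺ [Ne]3s²3p², Ca⁺ [Ar]4s¹, Cl⁺ [Ne]3s²3p⁴, Be⁺ [He]2s¹.
Approximate IE_2 values (kJ/mol): P 1907, Ca 1145, Cl 2298, K 3052, Be 1757.
So the second ionization energies run Ca < Be < P < Cl < K.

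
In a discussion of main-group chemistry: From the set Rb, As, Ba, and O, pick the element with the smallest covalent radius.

O is in period 2, group 16; As is in period 4, group 15; Rb is in period 5, group 1; Ba is in period 6, group 2.
Across a period the added protons contract the valence shell; down a group each new principal shell makes the atom larger.
Neither a single period nor a single group — weigh both effects.
As > O: both effects reinforce here, so As is clearly the larger of the two.
Ba > As: both effects reinforce here, so Ba is clearly the larger of the two.
Rb > Ba: the two effects oppose for this pair; the across-period effect wins (210 vs 196 pm).
Approximate values (pm): O 63, As 121, Rb 210, Ba 196.
The smallest covalent radius among these belongs to O.

O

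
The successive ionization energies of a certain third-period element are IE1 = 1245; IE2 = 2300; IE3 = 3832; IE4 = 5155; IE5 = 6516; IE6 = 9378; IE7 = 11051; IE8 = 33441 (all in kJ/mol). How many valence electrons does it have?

Look for the largest jump between consecutive ionization energies: IE8/IE7 ≈ 3.0, far larger than any earlier ratio.
That jump marks the point where a core electron is being removed. So the atom has 7 valence electrons.

7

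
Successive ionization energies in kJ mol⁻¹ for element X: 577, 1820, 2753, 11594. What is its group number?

Group 13

Look for the largest jump between consecutive ionization energies: IE4/IE3 ≈ 4.2, far larger than any earlier ratio.
That jump marks the point where a core electron is being removed. So the atom has 3 valence electrons.
A main-group element with 3 valence electrons is in group 13.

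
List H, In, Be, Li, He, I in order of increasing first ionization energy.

Li, In, Be, I, H, He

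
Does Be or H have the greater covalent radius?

Be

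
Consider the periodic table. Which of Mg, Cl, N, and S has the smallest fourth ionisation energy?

After 3 electrons have been removed, what remains? Mg³⁺ is already 1 electron into the core; Cl³⁺ still has 4 valence electrons; N³⁺ still has 2 valence electrons; S³⁺ still has 3 valence electrons.
Pulling an electron out of a noble-gas core costs far more than removing a remaining valence electron, so Mg sits at the high end of IE_4.
Valence configurations: Cl³⁺ [Ne]3s²3p², N³⁺ [He]2s², S³⁺ [Ne]3s²3p¹.
Tabulated IE_4 (kJ/mol): Mg 10543, Cl 5159, N 7475, S 4556.
Overall IE_4 order: S < Cl < N < Mg.

S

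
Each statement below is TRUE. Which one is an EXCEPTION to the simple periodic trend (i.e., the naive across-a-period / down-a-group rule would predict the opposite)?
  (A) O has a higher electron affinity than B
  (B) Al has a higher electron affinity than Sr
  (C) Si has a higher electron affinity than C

The general trend: electron affinity increases across a period and decreases down a group.
(A) O (period 2, group 16) vs B (period 2, group 13): the stated order agrees with the simple trend.
(B) Al (period 3, group 13) vs Sr (period 5, group 2): the stated order agrees with the simple trend.
(C) Si (period 3, group 14) vs C (period 2, group 14): the stated order contradicts the simple trend.
The exception is (C): Si's larger, more diffuse 3p orbitals accept an added electron slightly more readily than C's compact 2p.

(C)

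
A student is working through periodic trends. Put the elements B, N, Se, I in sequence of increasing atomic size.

N < B < Se < I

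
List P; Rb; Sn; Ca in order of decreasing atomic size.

P is in period 3, group 15; Ca is in period 4, group 2; Rb is in period 5, group 1; Sn is in period 5, group 14.
Across a period the added protons contract the valence shell; down a group each new principal shell makes the atom larger.
Neither a single period nor a single group — weigh both effects.
Sn > P: both effects reinforce here, so Sn is clearly the larger of the two.
Ca > Sn: the two effects oppose for this pair; the across-period effect wins (171 vs 140 pm).
Rb > Ca: both effects reinforce here, so Rb is clearly the larger of the two.
Tabulated atomic radius (pm): P 111, Ca 171, Rb 210, Sn 140.
So from largest to smallest: Rb > Ca > Sn > P.

Rb, Ca, Sn, P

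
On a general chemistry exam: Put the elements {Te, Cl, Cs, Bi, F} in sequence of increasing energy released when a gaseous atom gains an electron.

Cs < Bi < Te < F < Cl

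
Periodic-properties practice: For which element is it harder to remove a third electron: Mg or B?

IE_3 is the cost of taking one more electron from the +2 cation: Mg²⁺ is the bare [Ne] core; B²⁺ still has 1 valence electron.
Breaking into a closed-shell core is much more expensive than removing a leftover valence electron — Mg has the largest IE_3 here.
The numbers (kJ/mol): Mg 7733, B 3660.
So the third ionization energies run B < Mg.

Mg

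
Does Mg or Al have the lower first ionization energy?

Al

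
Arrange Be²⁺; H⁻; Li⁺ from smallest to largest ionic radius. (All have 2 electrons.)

All of these have 2 electrons, so size is governed by nuclear charge alone: the more protons, the stronger the pull on the same electron cloud, and the smaller the ion.
Nuclear charges: Be²⁺ (Z=4), Li⁺ (Z=3), H⁻ (Z=1).
Smallest to largest: Be²⁺ < Li⁺ < H⁻.

Be²⁺ < Li⁺ < H⁻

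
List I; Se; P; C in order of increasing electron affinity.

Atoms with high Z_eff and room in the valence shell (especially the halogens) have the most exothermic electron affinities.
These sit on a diagonal, where the across-period and down-group effects partly cancel.
C > P: period and group pull opposite ways; the down-group shift dominates (122 vs 72 kJ/mol).
Se > C: period and group pull opposite ways; the across-period shift dominates (195 vs 122 kJ/mol).
I > Se: period and group pull opposite ways; the across-period shift dominates (295 vs 195 kJ/mol).
Tabulated electron affinity (kJ/mol): C 122, P 72, Se 195, I 295.
So from lowest to highest: P < C < Se < I.

P < C < Se < I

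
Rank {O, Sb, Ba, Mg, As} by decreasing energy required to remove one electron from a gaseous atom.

O > As > Sb > Mg > Ba

O is in period 2, group 16; Mg is in period 3, group 2; As is in period 4, group 15; Sb is in period 5, group 15; Ba is in period 6, group 2.
IE₁ increases left→right with effective nuclear charge and decreases top→bottom as the valence shell moves farther out.
These span different periods and groups, so the two trends combine.
Mg > Ba: Mg sits above Ba in group 2, so the down-group effect alone puts Mg higher.
Sb > Mg: period and group pull opposite ways; the across-period shift dominates (831 vs 738 kJ/mol).
As > Sb: As sits above Sb in group 15, so the down-group effect alone puts As higher.
O > As: both effects reinforce here, so O is clearly the higher of the two.
Approximate values (kJ/mol): O 1314, Mg 738, As 947, Sb 831, Ba 503.
So from highest to lowest: O > As > Sb > Mg > Ba.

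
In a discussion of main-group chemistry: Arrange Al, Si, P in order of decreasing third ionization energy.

Consider each +2 ion: Al²⁺ still has 1 valence electron; Si²⁺ still has 2 valence electrons; P²⁺ still has 3 valence electrons.
All are still removing valence electrons, so compare the +2 ions as you would atoms: IE_3 generally rises across a period (higher Z_eff) and falls down a group (larger shell), subject to the usual subshell exceptions.
Valence configurations: Al²⁺ [Ne]3s¹, Si²⁺ [Ne]3s², P²⁺ [Ne]3s²3p¹.
P²⁺ loses a lone 3p electron whereas Si²⁺ must break into a filled 3s² pair, so IE_3(Si) > IE_3(P) even though P has the higher nuclear charge.
The numbers (kJ/mol): Al 2745, Si 3232, P 2914.
Hence IE_3: Al < P < Si.

Si > P > Al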